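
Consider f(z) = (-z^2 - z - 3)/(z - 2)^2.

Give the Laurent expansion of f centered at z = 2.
Put w = z - (2), i.e. z = w + 2. The denominator is w^2, so it suffices to rewrite the numerator in powers of w.

P(z) = -z^2 - z - 3
P(w + 2) = -9 - 5*w - w^2

Dividing each term by w^2:
  f = -9/w^2 - 5/w - 1

Substituting back w = z - 2:
  f(z) = -9/(z - 2)^2 - 5/(z - 2) - 1

The series is finite because the numerator is a polynomial; the negative powers form the principal part, and the coefficient of 1/(z - 2) gives Res(f, 2) = -5.

Final answer: -9/(z - 2)^2 - 5/(z - 2) - 1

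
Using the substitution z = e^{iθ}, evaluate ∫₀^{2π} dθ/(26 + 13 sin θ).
Call the integral J. The integrand is 2π-periodic and we integrate over a full period, so shifting θ does not change the value (θ → θ + π/2 turns sin θ into cos θ). Hence
  J = ∫₀^{2π} dθ/(26 + 13 cos θ).
Put z = e^{iθ}: then cos θ = (z + 1/z)/2, dθ = dz/(iz), and z runs once counterclockwise around |z| = 1:
  J = ∮_{|z|=1} 1/(26 + 13*(z + 1/z)/2) · dz/(iz) = (2/i) ∮_{|z|=1} dz/(13*z^2 + 52*z + 13).
The roots of 13*z^2 + 52*z + 13 are z = (-26 ± sqrt(26^2 - 13^2))/13, with sqrt(507) = 13*sqrt(3); their product is 1, so only z₊ = -2 + sqrt(3) lies inside the unit circle (z₋ = -2 - sqrt(3) lies outside).
z₊ is a simple zero of q(z) = 13*z^2 + 52*z + 13, so Res(1/q, z₊) = 1/q'(z₊) with q'(z) = 26*z + 52; and q'(z₊) = 13*(z₊ - z₋) = 26*sqrt(3).
Therefore J = (2/i) · 2πi · 1/(26*sqrt(3)) = 2*pi/(13*sqrt(3)) = 2*sqrt(3)*pi/39

Final answer: 2*sqrt(3)*pi/39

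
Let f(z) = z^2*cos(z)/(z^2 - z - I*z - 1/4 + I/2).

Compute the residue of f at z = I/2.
Write f(z) = P(z)/Q(z) with P(z) = z^2*cos(z) and Q(z) = z^2 - z - I*z - 1/4 + I/2.
The denominator factors as Q(z) = (z - 1 - I/2)*(z - I/2), so z = I/2 is a simple zero of Q and P is analytic there; z = I/2 is therefore a simple pole and
  Res(f, z₀) = P(z₀)/Q'(z₀).

Q'(z) = 2*z - 1 - I, so Q'(I/2) = -1.
P(I/2) = -cosh(1/2)/4.

Res(f, I/2) = (-cosh(1/2)/4)/(-1) = cosh(1/2)/4

Final answer: cosh(1/2)/4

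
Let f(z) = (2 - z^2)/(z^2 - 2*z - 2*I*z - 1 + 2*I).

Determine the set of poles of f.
{I, 2 + I}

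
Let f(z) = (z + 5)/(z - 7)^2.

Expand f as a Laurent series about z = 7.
12/(z - 7)^2 + 1/(z - 7)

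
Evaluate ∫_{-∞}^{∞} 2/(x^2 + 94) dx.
Let f(z) = 2/(z^2 + 94). The denominator has no real zeros and deg Q - deg P = 2 ≥ 2, so the integral of f over the upper semicircle |z| = R tends to 0 as R → ∞. Closing the contour in the upper half-plane,
  ∫_{-∞}^{∞} f(x) dx = 2πi · Σ Res(f, z_k)  over the poles with Im z_k > 0.

Zeros of the denominator: z^2 + 94 = 0 gives z = ±sqrt(94)*I.
Upper half-plane: z = sqrt(94)*I (simple).

Each pole is a simple zero of Q(z) = z^2 + 94, so Res(f, z₀) = P(z₀)/Q'(z₀) with P(z) = 2, Q'(z) = 2*z:
  Res(f, sqrt(94)*I) = (2)/(2*sqrt(94)*I) = -sqrt(94)*I/94

∫_{-∞}^{∞} f(x) dx = 2πi · (-sqrt(94)*I/94) = sqrt(94)*pi/47

Final answer: sqrt(94)*pi/47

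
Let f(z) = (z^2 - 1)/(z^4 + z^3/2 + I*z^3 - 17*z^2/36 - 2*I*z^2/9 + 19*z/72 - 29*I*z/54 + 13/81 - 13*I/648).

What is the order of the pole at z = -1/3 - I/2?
2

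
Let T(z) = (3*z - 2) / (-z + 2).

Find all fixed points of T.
{-2, 1}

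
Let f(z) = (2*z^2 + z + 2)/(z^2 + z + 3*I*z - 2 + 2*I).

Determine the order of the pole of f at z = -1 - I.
1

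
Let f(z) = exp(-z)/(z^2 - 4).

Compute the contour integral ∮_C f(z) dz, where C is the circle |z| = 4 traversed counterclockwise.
By the residue theorem, ∮_C f(z) dz = 2πi · (sum of the residues of f at the poles inside |z| = 4).

The denominator factors as (z + 2)*(z - 2), so the singularities of f are simple poles at z = -2, z = 2.
  |-2|² = 4 < 16 = 4², so this pole is inside the contour.
  |2|² = 4 < 16 = 4², so this pole is inside the contour.

With P(z) = exp(-z) and Q(z) = z^2 - 4, each pole is simple, so Res(f, z₀) = P(z₀)/Q'(z₀) with Q'(z) = 2*z.
  Res(f, -2) = P(-2)/Q'(-2) = (exp(2))/(-4) = -exp(2)/4
  Res(f, 2) = P(2)/Q'(2) = (exp(-2))/(4) = exp(-2)/4

Sum of residues inside C: -exp(2)/4 + exp(-2)/4
∮_C f(z) dz = 2πi · (-exp(2)/4 + exp(-2)/4) = -I*pi*exp(2)/2 + I*pi*exp(-2)/2

Final answer: -I*pi*exp(2)/2 + I*pi*exp(-2)/2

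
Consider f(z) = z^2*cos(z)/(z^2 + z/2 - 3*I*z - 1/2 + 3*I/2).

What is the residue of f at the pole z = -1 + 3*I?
Write f(z) = P(z)/Q(z) with P(z) = z^2*cos(z) and Q(z) = z^2 + z/2 - 3*I*z - 1/2 + 3*I/2.
The denominator factors as Q(z) = (z - 1/2)*(z + 1 - 3*I), so z = -1 + 3*I is a simple zero of Q and P is analytic there; z = -1 + 3*I is therefore a simple pole and
  Res(f, z₀) = P(z₀)/Q'(z₀).

Q'(z) = 2*z + 1/2 - 3*I, so Q'(-1 + 3*I) = -3/2 + 3*I.
P(-1 + 3*I) = (-8 - 6*I)*cos(1 - 3*I).

Res(f, -1 + 3*I) = ((-8 - 6*I)*cos(1 - 3*I))/(-3/2 + 3*I) = (-8/15 + 44*I/15)*cos(1 - 3*I)

Final answer: (-8/15 + 44*I/15)*cos(1 - 3*I)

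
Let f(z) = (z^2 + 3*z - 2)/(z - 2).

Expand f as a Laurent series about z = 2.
Put w = z - (2), i.e. z = w + 2. The denominator is w, so it suffices to rewrite the numerator in powers of w.

P(z) = z^2 + 3*z - 2
P(w + 2) = 8 + 7*w + w^2

Dividing each term by w:
  f = 8/w + 7 + w

Substituting back w = z - 2:
  f(z) = 8/(z - 2) + 7 + (z - 2)

The series is finite because the numerator is a polynomial; the negative powers form the principal part, and the coefficient of 1/(z - 2) gives Res(f, 2) = 8.

Final answer: 8/(z - 2) + 7 + (z - 2)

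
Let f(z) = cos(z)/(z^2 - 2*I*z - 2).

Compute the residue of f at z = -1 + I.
-cos(1 - I)/2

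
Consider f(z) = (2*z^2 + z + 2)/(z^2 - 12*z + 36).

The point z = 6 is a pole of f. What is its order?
Factor the denominator:
  z^2 - 12*z + 36 = (z - 6)^2

The numerator P(z) = 2*z^2 + z + 2 has P(6) = 80 ≠ 0, so no factor of (z - 6) cancels.
Near z = 6 we can therefore write f(z) = g(z)/(z - 6)^2 with g analytic at 6 and g(6) ≠ 0 (g is just the numerator).

Hence z = 6 is a pole of order 2.

Final answer: 2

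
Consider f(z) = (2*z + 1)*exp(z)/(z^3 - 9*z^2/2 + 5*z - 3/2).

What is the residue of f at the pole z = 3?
Write f(z) = P(z)/Q(z) with P(z) = (2*z + 1)*exp(z) and Q(z) = z^3 - 9*z^2/2 + 5*z - 3/2.
The denominator factors as Q(z) = (z - 3)*(z - 1)*(z - 1/2), so z = 3 is a simple zero of Q and P is analytic there; z = 3 is therefore a simple pole and
  Res(f, z₀) = P(z₀)/Q'(z₀).

Q'(z) = 3*z^2 - 9*z + 5, so Q'(3) = 5.
P(3) = 7*exp(3).

Res(f, 3) = (7*exp(3))/(5) = 7*exp(3)/5

Final answer: 7*exp(3)/5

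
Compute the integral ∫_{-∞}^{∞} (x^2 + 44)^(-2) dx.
sqrt(11)*pi/1936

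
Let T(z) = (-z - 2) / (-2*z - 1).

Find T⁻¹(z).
Set w = T(z) = (-z - 2) / (-2*z - 1) and solve for z:
  w*(-2*z - 1) = -z - 2
  -w + z*(1 - 2*w) + 2 = 0
  z*(1 - 2*w) = w - 2
  z = (2 - w)/(2*w - 1)
Renaming the variable, T⁻¹(z) = (-z + 2)/(2*z - 1).
(Check: ad - bc = -3 ≠ 0, so T is invertible.)

Final answer: (-z + 2)/(2*z - 1)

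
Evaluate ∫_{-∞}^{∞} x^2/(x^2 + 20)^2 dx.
Let f(z) = z^2/(z^2 + 20)^2. The denominator has no real zeros and deg Q - deg P = 2 ≥ 2, so the integral of f over the upper semicircle |z| = R tends to 0 as R → ∞. Closing the contour in the upper half-plane,
  ∫_{-∞}^{∞} f(x) dx = 2πi · Σ Res(f, z_k)  over the poles with Im z_k > 0.

Zeros of the denominator: z^2 + 20 = 0 gives z = ±2*sqrt(5)*I.
Upper half-plane: z = 2*sqrt(5)*I (a pole of order 2).

Write f(z) = g(z)/(z - 2*sqrt(5)*I)^2 with g(z) = z^2/(z + 2*sqrt(5)*I)^2. For a double pole, Res(f, z₀) = g'(z₀):
  g'(z) = 4*sqrt(5)*I*z/(z + 2*sqrt(5)*I)^3
  Res(f, 2*sqrt(5)*I) = g'(2*sqrt(5)*I) = -sqrt(5)*I/40

∫_{-∞}^{∞} f(x) dx = 2πi · (-sqrt(5)*I/40) = sqrt(5)*pi/20

Final answer: sqrt(5)*pi/20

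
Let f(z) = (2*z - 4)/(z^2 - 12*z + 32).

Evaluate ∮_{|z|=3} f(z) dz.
By the residue theorem, ∮_C f(z) dz = 2πi · (sum of the residues of f at the poles inside |z| = 3).

The denominator factors as (z - 4)*(z - 8), so the singularities of f are simple poles at z = 4, z = 8.
  |4|² = 16 > 9 = 3², so this pole is outside the contour.
  |8|² = 64 > 9 = 3², so this pole is outside the contour.

No pole lies inside the contour, so f is analytic on and inside C and the integral is 0 (Cauchy's theorem).

Final answer: 0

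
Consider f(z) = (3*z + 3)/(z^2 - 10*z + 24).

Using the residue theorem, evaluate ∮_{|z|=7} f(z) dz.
6*I*pi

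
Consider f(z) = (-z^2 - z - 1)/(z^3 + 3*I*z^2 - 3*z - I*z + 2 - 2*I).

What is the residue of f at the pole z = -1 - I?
Write f(z) = P(z)/Q(z) with P(z) = -z^2 - z - 1 and Q(z) = z^3 + 3*I*z^2 - 3*z - I*z + 2 - 2*I.
The denominator factors as Q(z) = (z + 1 + I)*(z + 2*I)*(z - 1), so z = -1 - I is a simple zero of Q and P is analytic there; z = -1 - I is therefore a simple pole and
  Res(f, z₀) = P(z₀)/Q'(z₀).

Q'(z) = 3*z^2 + 6*I*z - 3 - I, so Q'(-1 - I) = 3 - I.
P(-1 - I) = -I.

Res(f, -1 - I) = (-I)/(3 - I) = 1/10 - 3*I/10

Final answer: 1/10 - 3*I/10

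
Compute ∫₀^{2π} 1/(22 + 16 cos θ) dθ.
sqrt(57)*pi/57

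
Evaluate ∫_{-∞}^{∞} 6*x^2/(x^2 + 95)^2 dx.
Let f(z) = 6*z^2/(z^2 + 95)^2. The denominator has no real zeros and deg Q - deg P = 2 ≥ 2, so the integral of f over the upper semicircle |z| = R tends to 0 as R → ∞. Closing the contour in the upper half-plane,
  ∫_{-∞}^{∞} f(x) dx = 2πi · Σ Res(f, z_k)  over the poles with Im z_k > 0.

Zeros of the denominator: z^2 + 95 = 0 gives z = ±sqrt(95)*I.
Upper half-plane: z = sqrt(95)*I (a pole of order 2).

Write f(z) = g(z)/(z - sqrt(95)*I)^2 with g(z) = 6*z^2/(z + sqrt(95)*I)^2. For a double pole, Res(f, z₀) = g'(z₀):
  g'(z) = 12*sqrt(95)*I*z/(z + sqrt(95)*I)^3
  Res(f, sqrt(95)*I) = g'(sqrt(95)*I) = -3*sqrt(95)*I/190

∫_{-∞}^{∞} f(x) dx = 2πi · (-3*sqrt(95)*I/190) = 3*sqrt(95)*pi/95

Final answer: 3*sqrt(95)*pi/95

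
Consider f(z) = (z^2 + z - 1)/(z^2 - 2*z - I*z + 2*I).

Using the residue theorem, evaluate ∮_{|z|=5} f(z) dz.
By the residue theorem, ∮_C f(z) dz = 2πi · (sum of the residues of f at the poles inside |z| = 5).

The denominator factors as (z - I)*(z - 2), so the singularities of f are simple poles at z = I, z = 2.
  |I|² = 1 < 25 = 5², so this pole is inside the contour.
  |2|² = 4 < 25 = 5², so this pole is inside the contour.

With P(z) = z^2 + z - 1 and Q(z) = z^2 - 2*z - I*z + 2*I, each pole is simple, so Res(f, z₀) = P(z₀)/Q'(z₀) with Q'(z) = 2*z - 2 - I.
  Res(f, I) = P(I)/Q'(I) = (-2 + I)/(-2 + I) = 1
  Res(f, 2) = P(2)/Q'(2) = (5)/(2 - I) = 2 + I

Sum of residues inside C: 3 + I
∮_C f(z) dz = 2πi · (3 + I) = pi*(-2 + 6*I)

Final answer: pi*(-2 + 6*I)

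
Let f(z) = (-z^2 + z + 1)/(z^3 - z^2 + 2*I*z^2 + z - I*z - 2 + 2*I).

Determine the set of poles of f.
{-2*I, I, 1 - I}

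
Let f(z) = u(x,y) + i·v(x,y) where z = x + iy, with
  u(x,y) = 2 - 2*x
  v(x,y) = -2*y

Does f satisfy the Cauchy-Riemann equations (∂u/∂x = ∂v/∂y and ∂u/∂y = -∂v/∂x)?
∂u/∂x = -2
∂v/∂y = -2
∂u/∂y = 0
∂v/∂x = 0
∂u/∂x = ∂v/∂y and ∂u/∂y = -∂v/∂x hold identically; f is analytic.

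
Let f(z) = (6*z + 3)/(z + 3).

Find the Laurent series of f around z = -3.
Put w = z - (-3), i.e. z = w - 3. The denominator is w, so it suffices to rewrite the numerator in powers of w.

P(z) = 6*z + 3
P(w - 3) = -15 + 6*w

Dividing each term by w:
  f = -15/w + 6

Substituting back w = z + 3:
  f(z) = -15/(z + 3) + 6

The series is finite because the numerator is a polynomial; the negative powers form the principal part, and the coefficient of 1/(z + 3) gives Res(f, -3) = -15.

Final answer: -15/(z + 3) + 6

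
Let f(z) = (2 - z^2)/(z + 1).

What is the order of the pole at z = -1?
Factor the denominator:
  z + 1 = (z + 1)

The numerator P(z) = 2 - z^2 has P(-1) = 1 ≠ 0, so no factor of (z + 1) cancels.
Near z = -1 we can therefore write f(z) = g(z)/(z + 1) with g analytic at -1 and g(-1) ≠ 0 (g is just the numerator).

Hence z = -1 is a pole of order 1.

Final answer: 1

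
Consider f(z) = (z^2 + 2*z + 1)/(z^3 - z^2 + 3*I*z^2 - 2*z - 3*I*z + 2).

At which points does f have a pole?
The singularities of f are the zeros of the denominator. Factoring,
  z^3 - z^2 + 3*I*z^2 - 2*z - 3*I*z + 2 = (z - 1)*(z + I)*(z + 2*I)
so the candidates are z = 1, z = -I, z = -2*I.

Check the numerator P(z) = z^2 + 2*z + 1 at each one:
  P(1) = 4 ≠ 0, so z = 1 is a (simple) pole.
  P(-I) = -2*I ≠ 0, so z = -I is a (simple) pole.
  P(-2*I) = -3 - 4*I ≠ 0, so z = -2*I is a (simple) pole.

Poles of f: {-2*I, -I, 1}

Final answer: {-2*I, -I, 1}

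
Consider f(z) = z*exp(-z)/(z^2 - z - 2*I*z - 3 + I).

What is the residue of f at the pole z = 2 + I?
Write f(z) = P(z)/Q(z) with P(z) = z*exp(-z) and Q(z) = z^2 - z - 2*I*z - 3 + I.
The denominator factors as Q(z) = (z + 1 - I)*(z - 2 - I), so z = 2 + I is a simple zero of Q and P is analytic there; z = 2 + I is therefore a simple pole and
  Res(f, z₀) = P(z₀)/Q'(z₀).

Q'(z) = 2*z - 1 - 2*I, so Q'(2 + I) = 3.
P(2 + I) = (2 + I)*exp(-2 - I).

Res(f, 2 + I) = ((2 + I)*exp(-2 - I))/(3) = (2/3 + I/3)*exp(-2 - I)

Final answer: (2/3 + I/3)*exp(-2 - I)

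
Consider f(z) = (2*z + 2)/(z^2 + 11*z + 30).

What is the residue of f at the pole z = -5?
Write f(z) = P(z)/Q(z) with P(z) = 2*z + 2 and Q(z) = z^2 + 11*z + 30.
The denominator factors as Q(z) = (z + 5)*(z + 6), so z = -5 is a simple zero of Q and P is analytic there; z = -5 is therefore a simple pole and
  Res(f, z₀) = P(z₀)/Q'(z₀).

Q'(z) = 2*z + 11, so Q'(-5) = 1.
P(-5) = -8.

Res(f, -5) = (-8)/(1) = -8

Final answer: -8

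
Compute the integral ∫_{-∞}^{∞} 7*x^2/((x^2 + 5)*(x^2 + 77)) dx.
Let f(z) = 7*z^2/((z^2 + 5)*(z^2 + 77)). The denominator has no real zeros and deg Q - deg P = 2 ≥ 2, so the integral of f over the upper semicircle |z| = R tends to 0 as R → ∞. Closing the contour in the upper half-plane,
  ∫_{-∞}^{∞} f(x) dx = 2πi · Σ Res(f, z_k)  over the poles with Im z_k > 0.

Zeros of the denominator: z^2 + 77 = 0 gives z = ±sqrt(77)*I; z^2 + 5 = 0 gives z = ±sqrt(5)*I.
Upper half-plane: z = sqrt(5)*I, z = sqrt(77)*I (simple).

Each pole is a simple zero of Q(z) = z^4 + 82*z^2 + 385, so Res(f, z₀) = P(z₀)/Q'(z₀) with P(z) = 7*z^2, Q'(z) = 4*z^3 + 164*z:
  Res(f, sqrt(5)*I) = (-35)/(144*sqrt(5)*I) = 7*sqrt(5)*I/144
  Res(f, sqrt(77)*I) = (-539)/(-144*sqrt(77)*I) = -7*sqrt(77)*I/144

Sum of residues: 7*I*(-sqrt(77) + sqrt(5))/144
∫_{-∞}^{∞} f(x) dx = 2πi · (7*I*(-sqrt(77) + sqrt(5))/144) = 7*pi*(-sqrt(5) + sqrt(77))/72

Final answer: 7*pi*(-sqrt(5) + sqrt(77))/72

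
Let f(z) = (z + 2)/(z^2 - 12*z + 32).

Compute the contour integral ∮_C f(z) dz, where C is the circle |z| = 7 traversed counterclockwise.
By the residue theorem, ∮_C f(z) dz = 2πi · (sum of the residues of f at the poles inside |z| = 7).

The denominator factors as (z - 4)*(z - 8), so the singularities of f are simple poles at z = 4, z = 8.
  |4|² = 16 < 49 = 7², so this pole is inside the contour.
  |8|² = 64 > 49 = 7², so this pole is outside the contour.

With P(z) = z + 2 and Q(z) = z^2 - 12*z + 32, each pole is simple, so Res(f, z₀) = P(z₀)/Q'(z₀) with Q'(z) = 2*z - 12.
  Res(f, 4) = P(4)/Q'(4) = (6)/(-4) = -3/2

∮_C f(z) dz = 2πi · (-3/2) = -3*I*pi

Final answer: -3*I*pi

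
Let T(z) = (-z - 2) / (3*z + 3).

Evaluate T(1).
Substitute z = 1:
  numerator:   -(1) - 2 = -3
  denominator: 3*(1) + 3 = 6
T(1) = (-3)/(6) = -1/2

Final answer: -1/2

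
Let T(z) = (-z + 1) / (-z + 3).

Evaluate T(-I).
Substitute z = -I:
  numerator:   -(-I) + 1 = 1 + I
  denominator: -(-I) + 3 = 3 + I
T(-I) = (1 + I)/(3 + I); multiplying numerator and denominator by the conjugate 3 - I gives (4 + 2*I)/10 = 2/5 + I/5

Final answer: 2/5 + I/5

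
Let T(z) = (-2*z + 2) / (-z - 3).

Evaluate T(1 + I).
2/17 + 8*I/17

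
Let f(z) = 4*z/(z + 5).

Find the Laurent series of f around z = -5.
-20/(z + 5) + 4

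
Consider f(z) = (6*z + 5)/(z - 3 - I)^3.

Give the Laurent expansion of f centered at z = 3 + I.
Put w = z - (3 + I), i.e. z = w + 3 + I. The denominator is w^3, so it suffices to rewrite the numerator in powers of w.

P(z) = 6*z + 5
P(w + 3 + I) = 23 + 6*I + 6*w

Dividing each term by w^3:
  f = (23 + 6*I)/w^3 + 6/w^2

Substituting back w = z - 3 - I:
  f(z) = (23 + 6*I)/(z - 3 - I)^3 + 6/(z - 3 - I)^2

The series is finite because the numerator is a polynomial; the negative powers form the principal part.

Final answer: (23 + 6*I)/(z - 3 - I)^3 + 6/(z - 3 - I)^2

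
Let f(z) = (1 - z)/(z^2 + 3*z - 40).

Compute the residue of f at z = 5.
Write f(z) = P(z)/Q(z) with P(z) = 1 - z and Q(z) = z^2 + 3*z - 40.
The denominator factors as Q(z) = (z - 5)*(z + 8), so z = 5 is a simple zero of Q and P is analytic there; z = 5 is therefore a simple pole and
  Res(f, z₀) = P(z₀)/Q'(z₀).

Q'(z) = 2*z + 3, so Q'(5) = 13.
P(5) = -4.

Res(f, 5) = (-4)/(13) = -4/13

Final answer: -4/13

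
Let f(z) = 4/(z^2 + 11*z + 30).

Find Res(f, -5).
4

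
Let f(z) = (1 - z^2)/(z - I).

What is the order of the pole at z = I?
Factor the denominator:
  z - I = (z - I)

The numerator P(z) = 1 - z^2 has P(I) = 2 ≠ 0, so no factor of (z - I) cancels.
Near z = I we can therefore write f(z) = g(z)/(z - I) with g analytic at I and g(I) ≠ 0 (g is just the numerator).

Hence z = I is a pole of order 1.

Final answer: 1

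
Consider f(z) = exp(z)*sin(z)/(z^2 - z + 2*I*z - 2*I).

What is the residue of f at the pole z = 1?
exp(1)*(1/5 - 2*I/5)*sin(1)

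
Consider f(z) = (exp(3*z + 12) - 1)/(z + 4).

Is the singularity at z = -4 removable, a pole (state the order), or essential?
Let u = z + 4. The exponent is 3*z + 12 = 3u, so
  f = (e^(3u) - 1)/u = ((3u) + (3u)^2/2 + (3u)^3/6 + ...)/u = 3 + (9/2)*u + (9/2)*u^2 + ...
The Laurent expansion about u = 0 has no negative powers; equivalently lim_{z→-4} f(z) = 3 exists and is finite.
So the singularity is removable.

Final answer: removable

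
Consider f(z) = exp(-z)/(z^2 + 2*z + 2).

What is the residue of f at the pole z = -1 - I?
Write f(z) = P(z)/Q(z) with P(z) = exp(-z) and Q(z) = z^2 + 2*z + 2.
The denominator factors as Q(z) = (z + 1 - I)*(z + 1 + I), so z = -1 - I is a simple zero of Q and P is analytic there; z = -1 - I is therefore a simple pole and
  Res(f, z₀) = P(z₀)/Q'(z₀).

Q'(z) = 2*z + 2, so Q'(-1 - I) = -2*I.
P(-1 - I) = exp(1 + I).

Res(f, -1 - I) = (exp(1 + I))/(-2*I) = I*exp(1 + I)/2

Final answer: I*exp(1 + I)/2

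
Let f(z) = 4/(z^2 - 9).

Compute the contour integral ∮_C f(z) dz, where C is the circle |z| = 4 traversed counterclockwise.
0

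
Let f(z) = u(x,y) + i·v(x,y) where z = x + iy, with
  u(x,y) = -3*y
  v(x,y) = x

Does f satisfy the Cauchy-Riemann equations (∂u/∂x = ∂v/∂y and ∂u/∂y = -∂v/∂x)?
∂u/∂x = 0
∂v/∂y = 0
∂u/∂y = -3
∂v/∂x = 1
∂u/∂y ≠ -∂v/∂x; the Cauchy-Riemann equations are not satisfied, so f is not analytic.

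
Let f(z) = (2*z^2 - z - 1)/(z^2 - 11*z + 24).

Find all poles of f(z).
The singularities of f are the zeros of the denominator. Factoring,
  z^2 - 11*z + 24 = (z - 3)*(z - 8)
so the candidates are z = 3, z = 8.

Check the numerator P(z) = 2*z^2 - z - 1 at each one:
  P(3) = 14 ≠ 0, so z = 3 is a (simple) pole.
  P(8) = 119 ≠ 0, so z = 8 is a (simple) pole.

Poles of f: {3, 8}

Final answer: {3, 8}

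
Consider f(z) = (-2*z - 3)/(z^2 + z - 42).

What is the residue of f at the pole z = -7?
Write f(z) = P(z)/Q(z) with P(z) = -2*z - 3 and Q(z) = z^2 + z - 42.
The denominator factors as Q(z) = (z + 7)*(z - 6), so z = -7 is a simple zero of Q and P is analytic there; z = -7 is therefore a simple pole and
  Res(f, z₀) = P(z₀)/Q'(z₀).

Q'(z) = 2*z + 1, so Q'(-7) = -13.
P(-7) = 11.

Res(f, -7) = (11)/(-13) = -11/13

Final answer: -11/13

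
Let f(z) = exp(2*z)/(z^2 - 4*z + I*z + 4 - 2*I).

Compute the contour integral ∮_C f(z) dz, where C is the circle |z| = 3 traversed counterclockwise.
2*pi*exp(4) - 2*pi*exp(4 - 2*I)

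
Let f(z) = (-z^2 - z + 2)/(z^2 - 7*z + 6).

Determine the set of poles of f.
The singularities of f are the zeros of the denominator. Factoring,
  z^2 - 7*z + 6 = (z - 6)*(z - 1)
so the candidates are z = 6, z = 1.

Check the numerator P(z) = -z^2 - z + 2 at each one:
  P(6) = -40 ≠ 0, so z = 6 is a (simple) pole.
  P(1) = 0, so the factor (z - 1) cancels and z = 1 is only a removable singularity, not a pole.

Poles of f: {6}

Final answer: {6}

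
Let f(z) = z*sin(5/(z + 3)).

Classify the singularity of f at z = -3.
essential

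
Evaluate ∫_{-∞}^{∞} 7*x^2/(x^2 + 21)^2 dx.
Let f(z) = 7*z^2/(z^2 + 21)^2. The denominator has no real zeros and deg Q - deg P = 2 ≥ 2, so the integral of f over the upper semicircle |z| = R tends to 0 as R → ∞. Closing the contour in the upper half-plane,
  ∫_{-∞}^{∞} f(x) dx = 2πi · Σ Res(f, z_k)  over the poles with Im z_k > 0.

Zeros of the denominator: z^2 + 21 = 0 gives z = ±sqrt(21)*I.
Upper half-plane: z = sqrt(21)*I (a pole of order 2).

Write f(z) = g(z)/(z - sqrt(21)*I)^2 with g(z) = 7*z^2/(z + sqrt(21)*I)^2. For a double pole, Res(f, z₀) = g'(z₀):
  g'(z) = 14*sqrt(21)*I*z/(z + sqrt(21)*I)^3
  Res(f, sqrt(21)*I) = g'(sqrt(21)*I) = -sqrt(21)*I/12

∫_{-∞}^{∞} f(x) dx = 2πi · (-sqrt(21)*I/12) = sqrt(21)*pi/6

Final answer: sqrt(21)*pi/6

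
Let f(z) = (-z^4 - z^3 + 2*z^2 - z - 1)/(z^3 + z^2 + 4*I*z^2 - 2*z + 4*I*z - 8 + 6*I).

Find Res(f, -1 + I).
Write f(z) = P(z)/Q(z) with P(z) = -z^4 - z^3 + 2*z^2 - z - 1 and Q(z) = z^3 + z^2 + 4*I*z^2 - 2*z + 4*I*z - 8 + 6*I.
The denominator factors as Q(z) = (z + 1 - I)*(z + 1 + 3*I)*(z - 1 + 2*I), so z = -1 + I is a simple zero of Q and P is analytic there; z = -1 + I is therefore a simple pole and
  Res(f, z₀) = P(z₀)/Q'(z₀).

Q'(z) = 3*z^2 + 2*z + 8*I*z - 2 + 4*I, so Q'(-1 + I) = -12 - 8*I.
P(-1 + I) = 2 - 7*I.

Res(f, -1 + I) = (2 - 7*I)/(-12 - 8*I) = 2/13 + 25*I/52

Final answer: 2/13 + 25*I/52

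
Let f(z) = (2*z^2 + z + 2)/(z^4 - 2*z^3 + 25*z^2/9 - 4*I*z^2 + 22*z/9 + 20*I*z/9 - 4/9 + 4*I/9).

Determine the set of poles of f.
The singularities of f are the zeros of the denominator. Factoring,
  z^4 - 2*z^3 + 25*z^2/9 - 4*I*z^2 + 22*z/9 + 20*I*z/9 - 4/9 + 4*I/9 = (z + I/3)*(z - 2 - 2*I)*(z + 2*I/3)*(z + I)
so the candidates are z = -I/3, z = 2 + 2*I, z = -2*I/3, z = -I.

Check the numerator P(z) = 2*z^2 + z + 2 at each one:
  P(-I/3) = 16/9 - I/3 ≠ 0, so z = -I/3 is a (simple) pole.
  P(2 + 2*I) = 4 + 18*I ≠ 0, so z = 2 + 2*I is a (simple) pole.
  P(-2*I/3) = 10/9 - 2*I/3 ≠ 0, so z = -2*I/3 is a (simple) pole.
  P(-I) = -I ≠ 0, so z = -I is a (simple) pole.

Poles of f: {-I, -2*I/3, -I/3, 2 + 2*I}

Final answer: {-I, -2*I/3, -I/3, 2 + 2*I}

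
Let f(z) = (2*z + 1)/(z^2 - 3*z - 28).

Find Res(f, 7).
15/11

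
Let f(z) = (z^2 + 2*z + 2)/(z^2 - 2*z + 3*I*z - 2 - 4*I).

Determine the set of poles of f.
The singularities of f are the zeros of the denominator. Factoring,
  z^2 - 2*z + 3*I*z - 2 - 4*I = (z + 2*I)*(z - 2 + I)
so the candidates are z = -2*I, z = 2 - I.

Check the numerator P(z) = z^2 + 2*z + 2 at each one:
  P(-2*I) = -2 - 4*I ≠ 0, so z = -2*I is a (simple) pole.
  P(2 - I) = 9 - 6*I ≠ 0, so z = 2 - I is a (simple) pole.

Poles of f: {-2*I, 2 - I}

Final answer: {-2*I, 2 - I}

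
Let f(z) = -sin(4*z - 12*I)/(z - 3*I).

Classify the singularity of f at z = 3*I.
removable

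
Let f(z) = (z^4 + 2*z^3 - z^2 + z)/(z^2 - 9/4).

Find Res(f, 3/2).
Write f(z) = P(z)/Q(z) with P(z) = z^4 + 2*z^3 - z^2 + z and Q(z) = z^2 - 9/4.
The denominator factors as Q(z) = (z + 3/2)*(z - 3/2), so z = 3/2 is a simple zero of Q and P is analytic there; z = 3/2 is therefore a simple pole and
  Res(f, z₀) = P(z₀)/Q'(z₀).

Q'(z) = 2*z, so Q'(3/2) = 3.
P(3/2) = 177/16.

Res(f, 3/2) = (177/16)/(3) = 59/16

Final answer: 59/16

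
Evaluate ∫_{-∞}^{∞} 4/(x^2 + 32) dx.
sqrt(2)*pi/2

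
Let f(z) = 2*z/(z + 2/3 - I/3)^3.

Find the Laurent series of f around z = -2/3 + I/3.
Put w = z - (-2/3 + I/3), i.e. z = w - 2/3 + I/3. The denominator is w^3, so it suffices to rewrite the numerator in powers of w.

P(z) = 2*z
P(w - 2/3 + I/3) = -4/3 + 2*I/3 + 2*w

Dividing each term by w^3:
  f = (-4/3 + 2*I/3)/w^3 + 2/w^2

Substituting back w = z + 2/3 - I/3:
  f(z) = (-4/3 + 2*I/3)/(z + 2/3 - I/3)^3 + 2/(z + 2/3 - I/3)^2

The series is finite because the numerator is a polynomial; the negative powers form the principal part.

Final answer: (-4/3 + 2*I/3)/(z + 2/3 - I/3)^3 + 2/(z + 2/3 - I/3)^2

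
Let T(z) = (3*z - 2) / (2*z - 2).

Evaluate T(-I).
5/4 + I/4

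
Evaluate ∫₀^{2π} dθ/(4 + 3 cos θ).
2*sqrt(7)*pi/7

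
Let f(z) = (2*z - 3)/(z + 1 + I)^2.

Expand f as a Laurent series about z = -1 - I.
Put w = z - (-1 - I), i.e. z = w - 1 - I. The denominator is w^2, so it suffices to rewrite the numerator in powers of w.

P(z) = 2*z - 3
P(w - 1 - I) = -5 - 2*I + 2*w

Dividing each term by w^2:
  f = (-5 - 2*I)/w^2 + 2/w

Substituting back w = z + 1 + I:
  f(z) = (-5 - 2*I)/(z + 1 + I)^2 + 2/(z + 1 + I)

The series is finite because the numerator is a polynomial; the negative powers form the principal part, and the coefficient of 1/(z + 1 + I) gives Res(f, -1 - I) = 2.

Final answer: (-5 - 2*I)/(z + 1 + I)^2 + 2/(z + 1 + I)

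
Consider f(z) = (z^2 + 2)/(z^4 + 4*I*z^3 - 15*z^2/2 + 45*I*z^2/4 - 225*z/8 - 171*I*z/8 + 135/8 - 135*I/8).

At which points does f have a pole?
{-3 + 3*I/2, -I, 3/2 - 3*I, 3/2 - 3*I/2}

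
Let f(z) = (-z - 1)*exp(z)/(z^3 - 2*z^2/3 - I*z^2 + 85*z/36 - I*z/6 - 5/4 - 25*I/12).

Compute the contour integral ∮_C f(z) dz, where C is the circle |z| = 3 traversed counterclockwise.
By the residue theorem, ∮_C f(z) dz = 2πi · (sum of the residues of f at the poles inside |z| = 3).

The denominator factors as (z + 3*I/2)*(z - 1/3 - I)*(z - 1/3 - 3*I/2), so the singularities of f are simple poles at z = -3*I/2, z = 1/3 + I, z = 1/3 + 3*I/2.
  |-3*I/2|² = 9/4 < 9 = 3², so this pole is inside the contour.
  |1/3 + I|² = 10/9 < 9 = 3², so this pole is inside the contour.
  |1/3 + 3*I/2|² = 85/36 < 9 = 3², so this pole is inside the contour.

With P(z) = (-z - 1)*exp(z) and Q(z) = z^3 - 2*z^2/3 - I*z^2 + 85*z/36 - I*z/6 - 5/4 - 25*I/12, each pole is simple, so Res(f, z₀) = P(z₀)/Q'(z₀) with Q'(z) = 3*z^2 - 4*z/3 - 2*I*z + 85/36 - I/6.
  Res(f, -3*I/2) = P(-3*I/2)/Q'(-3*I/2) = ((-1 + 3*I/2)*exp(-3*I/2))/(-133/18 + 11*I/6) = (3285/18778 - 2997*I/18778)*exp(-3*I/2)
  Res(f, 1/3 + I) = P(1/3 + I)/Q'(1/3 + I) = ((-4/3 - I)*exp(1/3 + I))/(5/4 - I/6) = (-216/229 - 212*I/229)*exp(1/3 + I)
  Res(f, 1/3 + 3*I/2) = P(1/3 + 3*I/2)/Q'(1/3 + 3*I/2) = ((-4/3 - 3*I/2)*exp(1/3 + 3*I/2))/(-3/2 + I/6) = (63/82 + 89*I/82)*exp(1/3 + 3*I/2)

Sum of residues inside C: (-216/229 - 212*I/229)*exp(1/3 + I) + (3285/18778 - 2997*I/18778)*exp(-3*I/2) + (63/82 + 89*I/82)*exp(1/3 + 3*I/2)
∮_C f(z) dz = 2πi · ((-216/229 - 212*I/229)*exp(1/3 + I) + (3285/18778 - 2997*I/18778)*exp(-3*I/2) + (63/82 + 89*I/82)*exp(1/3 + 3*I/2)) = pi*(-89/41 + 63*I/41)*exp(1/3 + 3*I/2) + pi*(2997/9389 + 3285*I/9389)*exp(-3*I/2) + pi*(424/229 - 432*I/229)*exp(1/3 + I)

Final answer: pi*(-89/41 + 63*I/41)*exp(1/3 + 3*I/2) + pi*(2997/9389 + 3285*I/9389)*exp(-3*I/2) + pi*(424/229 - 432*I/229)*exp(1/3 + I)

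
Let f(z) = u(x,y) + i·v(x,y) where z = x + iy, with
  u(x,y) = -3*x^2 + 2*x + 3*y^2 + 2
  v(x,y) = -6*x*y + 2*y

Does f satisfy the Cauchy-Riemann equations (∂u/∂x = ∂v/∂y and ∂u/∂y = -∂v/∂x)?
∂u/∂x = 2 - 6*x
∂v/∂y = 2 - 6*x
∂u/∂y = 6*y
∂v/∂x = -6*y
∂u/∂x = ∂v/∂y and ∂u/∂y = -∂v/∂x hold identically; f is analytic.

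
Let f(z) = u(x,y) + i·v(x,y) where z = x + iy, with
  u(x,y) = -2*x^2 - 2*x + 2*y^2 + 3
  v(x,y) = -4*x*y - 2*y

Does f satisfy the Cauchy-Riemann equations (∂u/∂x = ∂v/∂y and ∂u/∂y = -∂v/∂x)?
∂u/∂x = -4*x - 2
∂v/∂y = -4*x - 2
∂u/∂y = 4*y
∂v/∂x = -4*y
∂u/∂x = ∂v/∂y and ∂u/∂y = -∂v/∂x hold identically; f is analytic.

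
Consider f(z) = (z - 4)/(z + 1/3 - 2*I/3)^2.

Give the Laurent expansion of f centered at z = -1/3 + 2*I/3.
Put w = z - (-1/3 + 2*I/3), i.e. z = w - 1/3 + 2*I/3. The denominator is w^2, so it suffices to rewrite the numerator in powers of w.

P(z) = z - 4
P(w - 1/3 + 2*I/3) = -13/3 + 2*I/3 + w

Dividing each term by w^2:
  f = (-13/3 + 2*I/3)/w^2 + 1/w

Substituting back w = z + 1/3 - 2*I/3:
  f(z) = (-13/3 + 2*I/3)/(z + 1/3 - 2*I/3)^2 + 1/(z + 1/3 - 2*I/3)

The series is finite because the numerator is a polynomial; the negative powers form the principal part, and the coefficient of 1/(z + 1/3 - 2*I/3) gives Res(f, -1/3 + 2*I/3) = 1.

Final answer: (-13/3 + 2*I/3)/(z + 1/3 - 2*I/3)^2 + 1/(z + 1/3 - 2*I/3)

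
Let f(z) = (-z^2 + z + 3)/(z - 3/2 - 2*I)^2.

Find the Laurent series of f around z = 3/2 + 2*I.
(25/4 - 4*I)/(z - 3/2 - 2*I)^2 + (-2 - 4*I)/(z - 3/2 - 2*I) - 1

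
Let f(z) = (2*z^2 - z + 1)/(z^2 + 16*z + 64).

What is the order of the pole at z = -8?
2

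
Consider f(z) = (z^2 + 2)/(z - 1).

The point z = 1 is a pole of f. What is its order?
Factor the denominator:
  z - 1 = (z - 1)

The numerator P(z) = z^2 + 2 has P(1) = 3 ≠ 0, so no factor of (z - 1) cancels.
Near z = 1 we can therefore write f(z) = g(z)/(z - 1) with g analytic at 1 and g(1) ≠ 0 (g is just the numerator).

Hence z = 1 is a pole of order 1.

Final answer: 1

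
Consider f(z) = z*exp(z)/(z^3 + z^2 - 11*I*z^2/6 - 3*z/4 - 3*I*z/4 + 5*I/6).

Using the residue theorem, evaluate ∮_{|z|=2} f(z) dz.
By the residue theorem, ∮_C f(z) dz = 2πi · (sum of the residues of f at the poles inside |z| = 2).

The denominator factors as (z + 1 - I/3)*(z + 1/2 - 3*I/2)*(z - 1/2), so the singularities of f are simple poles at z = -1 + I/3, z = -1/2 + 3*I/2, z = 1/2.
  |-1 + I/3|² = 10/9 < 4 = 2², so this pole is inside the contour.
  |-1/2 + 3*I/2|² = 5/2 < 4 = 2², so this pole is inside the contour.
  |1/2|² = 1/4 < 4 = 2², so this pole is inside the contour.

With P(z) = z*exp(z) and Q(z) = z^3 + z^2 - 11*I*z^2/6 - 3*z/4 - 3*I*z/4 + 5*I/6, each pole is simple, so Res(f, z₀) = P(z₀)/Q'(z₀) with Q'(z) = 3*z^2 + 2*z - 11*I*z/3 - 3/4 - 3*I/4.
  Res(f, -1 + I/3) = P(-1 + I/3)/Q'(-1 + I/3) = ((-1 + I/3)*exp(-1 + I/3))/(41/36 + 19*I/12) = (-396/2465 + 1272*I/2465)*exp(-1 + I/3)
  Res(f, -1/2 + 3*I/2) = P(-1/2 + 3*I/2)/Q'(-1/2 + 3*I/2) = ((-1/2 + 3*I/2)*exp(-1/2 + 3*I/2))/(-9/4 - 5*I/12) = (36/377 - 258*I/377)*exp(-1/2 + 3*I/2)
  Res(f, 1/2) = P(1/2)/Q'(1/2) = (exp(1/2)/2)/(1 - 31*I/12) = (72/1105 + 186*I/1105)*exp(1/2)

Sum of residues inside C: (36/377 - 258*I/377)*exp(-1/2 + 3*I/2) + (-396/2465 + 1272*I/2465)*exp(-1 + I/3) + (72/1105 + 186*I/1105)*exp(1/2)
∮_C f(z) dz = 2πi · ((36/377 - 258*I/377)*exp(-1/2 + 3*I/2) + (-396/2465 + 1272*I/2465)*exp(-1 + I/3) + (72/1105 + 186*I/1105)*exp(1/2)) = pi*(-2544/2465 - 792*I/2465)*exp(-1 + I/3) + pi*(-372/1105 + 144*I/1105)*exp(1/2) + pi*(516/377 + 72*I/377)*exp(-1/2 + 3*I/2)

Final answer: pi*(-2544/2465 - 792*I/2465)*exp(-1 + I/3) + pi*(-372/1105 + 144*I/1105)*exp(1/2) + pi*(516/377 + 72*I/377)*exp(-1/2 + 3*I/2)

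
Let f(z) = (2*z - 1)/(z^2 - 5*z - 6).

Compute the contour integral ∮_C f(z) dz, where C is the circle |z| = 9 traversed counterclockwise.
By the residue theorem, ∮_C f(z) dz = 2πi · (sum of the residues of f at the poles inside |z| = 9).

The denominator factors as (z - 6)*(z + 1), so the singularities of f are simple poles at z = 6, z = -1.
  |6|² = 36 < 81 = 9², so this pole is inside the contour.
  |-1|² = 1 < 81 = 9², so this pole is inside the contour.

With P(z) = 2*z - 1 and Q(z) = z^2 - 5*z - 6, each pole is simple, so Res(f, z₀) = P(z₀)/Q'(z₀) with Q'(z) = 2*z - 5.
  Res(f, 6) = P(6)/Q'(6) = (11)/(7) = 11/7
  Res(f, -1) = P(-1)/Q'(-1) = (-3)/(-7) = 3/7

Sum of residues inside C: 2
∮_C f(z) dz = 2πi · (2) = 4*I*pi

Final answer: 4*I*pi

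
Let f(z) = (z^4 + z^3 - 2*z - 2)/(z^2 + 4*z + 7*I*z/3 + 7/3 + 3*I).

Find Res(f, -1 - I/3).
Write f(z) = P(z)/Q(z) with P(z) = z^4 + z^3 - 2*z - 2 and Q(z) = z^2 + 4*z + 7*I*z/3 + 7/3 + 3*I.
The denominator factors as Q(z) = (z + 1 + I/3)*(z + 3 + 2*I), so z = -1 - I/3 is a simple zero of Q and P is analytic there; z = -1 - I/3 is therefore a simple pole and
  Res(f, z₀) = P(z₀)/Q'(z₀).

Q'(z) = 2*z + 4 + 7*I/3, so Q'(-1 - I/3) = 2 + 5*I/3.
P(-1 - I/3) = -26/81 + 8*I/9.

Res(f, -1 - I/3) = (-26/81 + 8*I/9)/(2 + 5*I/3) = 68/549 + 562*I/1647

Final answer: 68/549 + 562*I/1647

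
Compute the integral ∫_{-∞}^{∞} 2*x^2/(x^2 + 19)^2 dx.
Let f(z) = 2*z^2/(z^2 + 19)^2. The denominator has no real zeros and deg Q - deg P = 2 ≥ 2, so the integral of f over the upper semicircle |z| = R tends to 0 as R → ∞. Closing the contour in the upper half-plane,
  ∫_{-∞}^{∞} f(x) dx = 2πi · Σ Res(f, z_k)  over the poles with Im z_k > 0.

Zeros of the denominator: z^2 + 19 = 0 gives z = ±sqrt(19)*I.
Upper half-plane: z = sqrt(19)*I (a pole of order 2).

Write f(z) = g(z)/(z - sqrt(19)*I)^2 with g(z) = 2*z^2/(z + sqrt(19)*I)^2. For a double pole, Res(f, z₀) = g'(z₀):
  g'(z) = 4*sqrt(19)*I*z/(z + sqrt(19)*I)^3
  Res(f, sqrt(19)*I) = g'(sqrt(19)*I) = -sqrt(19)*I/38

∫_{-∞}^{∞} f(x) dx = 2πi · (-sqrt(19)*I/38) = sqrt(19)*pi/19

Final answer: sqrt(19)*pi/19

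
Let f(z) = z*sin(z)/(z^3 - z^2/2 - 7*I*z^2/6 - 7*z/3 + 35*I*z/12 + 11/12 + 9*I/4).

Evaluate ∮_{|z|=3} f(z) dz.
By the residue theorem, ∮_C f(z) dz = 2πi · (sum of the residues of f at the poles inside |z| = 3).

The denominator factors as (z + 1 - I)*(z + 1/2 - 2*I/3)*(z - 2 + I/2), so the singularities of f are simple poles at z = -1 + I, z = -1/2 + 2*I/3, z = 2 - I/2.
  |-1 + I|² = 2 < 9 = 3², so this pole is inside the contour.
  |-1/2 + 2*I/3|² = 25/36 < 9 = 3², so this pole is inside the contour.
  |2 - I/2|² = 17/4 < 9 = 3², so this pole is inside the contour.

With P(z) = z*sin(z) and Q(z) = z^3 - z^2/2 - 7*I*z^2/6 - 7*z/3 + 35*I*z/12 + 11/12 + 9*I/4, each pole is simple, so Res(f, z₀) = P(z₀)/Q'(z₀) with Q'(z) = 3*z^2 - z - 7*I*z/3 - 7/3 + 35*I/12.
  Res(f, -1 + I) = P(-1 + I)/Q'(-1 + I) = ((1 - I)*sin(1 - I))/(1 - 7*I/4) = (44/65 + 12*I/65)*sin(1 - I)
  Res(f, -1/2 + 2*I/3) = P(-1/2 + 2*I/3)/Q'(-1/2 + 2*I/3) = ((1/2 - 2*I/3)*sin(1/2 - 2*I/3))/(-31/36 + 17*I/12) = (-891/1781 - 87*I/1781)*sin(1/2 - 2*I/3)
  Res(f, 2 - I/2) = P(2 - I/2)/Q'(2 - I/2) = ((2 - I/2)*sin(2 - I/2))/(23/4 - 29*I/4) = (121/685 + 93*I/685)*sin(2 - I/2)

Sum of residues inside C: (44/65 + 12*I/65)*sin(1 - I) + (121/685 + 93*I/685)*sin(2 - I/2) + (-891/1781 - 87*I/1781)*sin(1/2 - 2*I/3)
∮_C f(z) dz = 2πi · ((44/65 + 12*I/65)*sin(1 - I) + (121/685 + 93*I/685)*sin(2 - I/2) + (-891/1781 - 87*I/1781)*sin(1/2 - 2*I/3)) = pi*(174/1781 - 1782*I/1781)*sin(1/2 - 2*I/3) + pi*(-186/685 + 242*I/685)*sin(2 - I/2) + pi*(-24/65 + 88*I/65)*sin(1 - I)

Final answer: pi*(174/1781 - 1782*I/1781)*sin(1/2 - 2*I/3) + pi*(-186/685 + 242*I/685)*sin(2 - I/2) + pi*(-24/65 + 88*I/65)*sin(1 - I)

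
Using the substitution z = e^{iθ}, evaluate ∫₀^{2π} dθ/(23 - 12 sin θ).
Call the integral J. The integrand is 2π-periodic and we integrate over a full period, so shifting θ does not change the value (θ → θ + π/2 turns sin θ into cos θ; θ → θ + π flips the sign of the trig term). Hence
  J = ∫₀^{2π} dθ/(23 + 12 cos θ).
Put z = e^{iθ}: then cos θ = (z + 1/z)/2, dθ = dz/(iz), and z runs once counterclockwise around |z| = 1:
  J = ∮_{|z|=1} 1/(23 + 12*(z + 1/z)/2) · dz/(iz) = (2/i) ∮_{|z|=1} dz/(12*z^2 + 46*z + 12).
The roots of 12*z^2 + 46*z + 12 are z = (-23 ± sqrt(23^2 - 12^2))/12, with sqrt(385) = sqrt(385); their product is 1, so only z₊ = -23/12 + sqrt(385)/12 lies inside the unit circle (z₋ = -23/12 - sqrt(385)/12 lies outside).
z₊ is a simple zero of q(z) = 12*z^2 + 46*z + 12, so Res(1/q, z₊) = 1/q'(z₊) with q'(z) = 24*z + 46; and q'(z₊) = 12*(z₊ - z₋) = 2*sqrt(385).
Therefore J = (2/i) · 2πi · 1/(2*sqrt(385)) = 2*pi/(sqrt(385)) = 2*sqrt(385)*pi/385

Final answer: 2*sqrt(385)*pi/385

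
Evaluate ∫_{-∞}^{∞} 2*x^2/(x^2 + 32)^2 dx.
Let f(z) = 2*z^2/(z^2 + 32)^2. The denominator has no real zeros and deg Q - deg P = 2 ≥ 2, so the integral of f over the upper semicircle |z| = R tends to 0 as R → ∞. Closing the contour in the upper half-plane,
  ∫_{-∞}^{∞} f(x) dx = 2πi · Σ Res(f, z_k)  over the poles with Im z_k > 0.

Zeros of the denominator: z^2 + 32 = 0 gives z = ±4*sqrt(2)*I.
Upper half-plane: z = 4*sqrt(2)*I (a pole of order 2).

Write f(z) = g(z)/(z - 4*sqrt(2)*I)^2 with g(z) = 2*z^2/(z + 4*sqrt(2)*I)^2. For a double pole, Res(f, z₀) = g'(z₀):
  g'(z) = 16*sqrt(2)*I*z/(z + 4*sqrt(2)*I)^3
  Res(f, 4*sqrt(2)*I) = g'(4*sqrt(2)*I) = -sqrt(2)*I/16

∫_{-∞}^{∞} f(x) dx = 2πi · (-sqrt(2)*I/16) = sqrt(2)*pi/8

Final answer: sqrt(2)*pi/8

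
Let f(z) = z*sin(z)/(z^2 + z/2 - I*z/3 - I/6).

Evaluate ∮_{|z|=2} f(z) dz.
By the residue theorem, ∮_C f(z) dz = 2πi · (sum of the residues of f at the poles inside |z| = 2).

The denominator factors as (z + 1/2)*(z - I/3), so the singularities of f are simple poles at z = -1/2, z = I/3.
  |-1/2|² = 1/4 < 4 = 2², so this pole is inside the contour.
  |I/3|² = 1/9 < 4 = 2², so this pole is inside the contour.

With P(z) = z*sin(z) and Q(z) = z^2 + z/2 - I*z/3 - I/6, each pole is simple, so Res(f, z₀) = P(z₀)/Q'(z₀) with Q'(z) = 2*z + 1/2 - I/3.
  Res(f, -1/2) = P(-1/2)/Q'(-1/2) = (sin(1/2)/2)/(-1/2 - I/3) = (-9/13 + 6*I/13)*sin(1/2)
  Res(f, I/3) = P(I/3)/Q'(I/3) = (-sinh(1/3)/3)/(1/2 + I/3) = (-6/13 + 4*I/13)*sinh(1/3)

Sum of residues inside C: (-6/13 + 4*I/13)*sinh(1/3) + (-9/13 + 6*I/13)*sin(1/2)
∮_C f(z) dz = 2πi · ((-6/13 + 4*I/13)*sinh(1/3) + (-9/13 + 6*I/13)*sin(1/2)) = pi*(-12/13 - 18*I/13)*sin(1/2) + pi*(-8/13 - 12*I/13)*sinh(1/3)

Final answer: pi*(-12/13 - 18*I/13)*sin(1/2) + pi*(-8/13 - 12*I/13)*sinh(1/3)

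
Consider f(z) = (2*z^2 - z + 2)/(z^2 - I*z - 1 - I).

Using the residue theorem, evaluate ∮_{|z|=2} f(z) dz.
pi*(-4 - 2*I)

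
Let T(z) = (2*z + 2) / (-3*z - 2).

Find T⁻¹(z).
Set w = T(z) = (2*z + 2) / (-3*z - 2) and solve for z:
  w*(-3*z - 2) = 2*z + 2
  -2*w + z*(-3*w - 2) - 2 = 0
  z*(-3*w - 2) = 2*w + 2
  z = (-2*w - 2)/(3*w + 2)
Renaming the variable, T⁻¹(z) = (-2*z - 2)/(3*z + 2).
(Check: ad - bc = 2 ≠ 0, so T is invertible.)

Final answer: (-2*z - 2)/(3*z + 2)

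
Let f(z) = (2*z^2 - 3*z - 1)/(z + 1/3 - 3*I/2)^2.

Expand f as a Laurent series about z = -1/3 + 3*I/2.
Put w = z - (-1/3 + 3*I/2), i.e. z = w - 1/3 + 3*I/2. The denominator is w^2, so it suffices to rewrite the numerator in powers of w.

P(z) = 2*z^2 - 3*z - 1
P(w - 1/3 + 3*I/2) = -77/18 - 13*I/2 + (-13/3 + 6*I)*w + 2*w^2

Dividing each term by w^2:
  f = (-77/18 - 13*I/2)/w^2 + (-13/3 + 6*I)/w + 2

Substituting back w = z + 1/3 - 3*I/2:
  f(z) = (-77/18 - 13*I/2)/(z + 1/3 - 3*I/2)^2 + (-13/3 + 6*I)/(z + 1/3 - 3*I/2) + 2

The series is finite because the numerator is a polynomial; the negative powers form the principal part, and the coefficient of 1/(z + 1/3 - 3*I/2) gives Res(f, -1/3 + 3*I/2) = -13/3 + 6*I.

Final answer: (-77/18 - 13*I/2)/(z + 1/3 - 3*I/2)^2 + (-13/3 + 6*I)/(z + 1/3 - 3*I/2) + 2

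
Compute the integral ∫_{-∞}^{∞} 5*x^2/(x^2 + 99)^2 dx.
Let f(z) = 5*z^2/(z^2 + 99)^2. The denominator has no real zeros and deg Q - deg P = 2 ≥ 2, so the integral of f over the upper semicircle |z| = R tends to 0 as R → ∞. Closing the contour in the upper half-plane,
  ∫_{-∞}^{∞} f(x) dx = 2πi · Σ Res(f, z_k)  over the poles with Im z_k > 0.

Zeros of the denominator: z^2 + 99 = 0 gives z = ±3*sqrt(11)*I.
Upper half-plane: z = 3*sqrt(11)*I (a pole of order 2).

Write f(z) = g(z)/(z - 3*sqrt(11)*I)^2 with g(z) = 5*z^2/(z + 3*sqrt(11)*I)^2. For a double pole, Res(f, z₀) = g'(z₀):
  g'(z) = 30*sqrt(11)*I*z/(z + 3*sqrt(11)*I)^3
  Res(f, 3*sqrt(11)*I) = g'(3*sqrt(11)*I) = -5*sqrt(11)*I/132

∫_{-∞}^{∞} f(x) dx = 2πi · (-5*sqrt(11)*I/132) = 5*sqrt(11)*pi/66

Final answer: 5*sqrt(11)*pi/66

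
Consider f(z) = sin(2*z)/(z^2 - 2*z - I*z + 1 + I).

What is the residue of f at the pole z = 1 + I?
-I*sin(2 + 2*I)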